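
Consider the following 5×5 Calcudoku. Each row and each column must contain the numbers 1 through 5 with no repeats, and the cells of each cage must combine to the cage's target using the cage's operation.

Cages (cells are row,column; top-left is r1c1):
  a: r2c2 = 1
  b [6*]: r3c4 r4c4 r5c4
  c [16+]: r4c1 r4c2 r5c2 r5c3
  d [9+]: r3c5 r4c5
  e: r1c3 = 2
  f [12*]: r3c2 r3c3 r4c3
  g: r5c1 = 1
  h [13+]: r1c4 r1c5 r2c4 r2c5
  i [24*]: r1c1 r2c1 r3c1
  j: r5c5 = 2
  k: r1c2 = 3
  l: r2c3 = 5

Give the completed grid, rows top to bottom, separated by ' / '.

Cage k is given; hence r1c2 = 3.
Cage e is a single given cell; hence r1c3 = 2.
A is a freebie; hence r2c2 = 1.
Cage l is given, leaving r2c3 = 5.
Cage g is a single given cell; hence r5c1 = 1.
Cage j is given, leaving r5c5 = 2.
2 is placed in row 1, which forces r1c1 = 4.
Cage f has product 12, leaving r3c2 = 4.
4 is placed in row 3, leaving r3c5 = 5.
5 is placed in column 5, so r4c5 = 4.
Column 2 now contains 4, leaving r5c2 = 5.
2 is placed in row 5, so r5c4 = 3.
Cage h has sum 13, which forces r1c4 = 5.
5 is placed in column 5; hence r1c5 = 1.
3 is placed in column 4; hence r2c4 = 4.
Column 5 already has 4, so r2c5 = 3.
Cage c has sum 16, so r4c1 = 5.
Column 2 already has 5, so r4c2 = 2.
2 is placed in row 4, leaving r4c4 = 1.
Row 5 already has 3, leaving r5c3 = 4.
3 is placed in row 2, so r2c1 = 2.
Cage i has product 24, leaving r3c1 = 3.
Cage f has product 12, leaving r3c3 = 1.
Column 4 now contains 1; hence r3c4 = 2.
Row 4 already has 1; hence r4c3 = 3.

4 3 2 5 1 / 2 1 5 4 3 / 3 4 1 2 5 / 5 2 3 1 4 / 1 5 4 3 2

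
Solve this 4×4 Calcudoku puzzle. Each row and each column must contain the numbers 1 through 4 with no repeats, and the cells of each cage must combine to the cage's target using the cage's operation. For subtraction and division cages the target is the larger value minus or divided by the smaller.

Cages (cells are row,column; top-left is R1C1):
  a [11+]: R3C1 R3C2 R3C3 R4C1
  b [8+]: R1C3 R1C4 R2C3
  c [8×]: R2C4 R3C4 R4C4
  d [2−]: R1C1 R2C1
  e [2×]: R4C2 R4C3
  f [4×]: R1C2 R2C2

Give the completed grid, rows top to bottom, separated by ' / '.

The only place for 3 in row 4 is R4C1.
Row 2 needs a 3, and only R2C3 is open for it.
The 4 cells of cage a must have sum 11; hence R3C2 = 3.
The only place for 3 in row 1 is R1C4.
Cage b needs sum 8, so R1C3 = 2.
Column 3 now contains 2, which forces R4C3 = 1.
2 is placed in row 1, which forces R1C1 = 4.
Row 1 already has 4, so R1C2 = 1.
Cage d's pair has difference 2, leaving R2C1 = 2.
Column 2 now contains 1, so R2C2 = 4.
Row 2 already has 4; hence R2C4 = 1.
Cage a has sum 11, leaving R3C1 = 1.
Column 3 already has 1, which forces R3C3 = 4.
Row 3 already has 4, which forces R3C4 = 2.
Row 4 already has 1, which forces R4C2 = 2.
2 is placed in column 4, leaving R4C4 = 4.

4 1 2 3 / 2 4 3 1 / 1 3 4 2 / 3 2 1 4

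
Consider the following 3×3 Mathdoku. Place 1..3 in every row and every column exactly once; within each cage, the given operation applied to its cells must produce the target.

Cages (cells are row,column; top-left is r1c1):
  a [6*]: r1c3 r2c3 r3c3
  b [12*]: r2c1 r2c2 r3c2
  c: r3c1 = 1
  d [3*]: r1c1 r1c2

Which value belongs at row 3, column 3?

Cage b needs product 12, which forces r2c1 = 2.
Cage b has product 12, which forces r2c2 = 3.
Row 2 already has 3, so r2c3 = 1.
Cage c is a single given cell; hence r3c1 = 1.
The 3 cells of cage b must have product 12, so r3c2 = 2.
2 is placed in row 3, so r3c3 = 3.
Column 1 already has 1, so r1c1 = 3.
Column 2 already has 3; hence r1c2 = 1.
Column 3 already has 3, leaving r1c3 = 2.
The full grid is 3 1 2 / 2 3 1 / 1 2 3.

3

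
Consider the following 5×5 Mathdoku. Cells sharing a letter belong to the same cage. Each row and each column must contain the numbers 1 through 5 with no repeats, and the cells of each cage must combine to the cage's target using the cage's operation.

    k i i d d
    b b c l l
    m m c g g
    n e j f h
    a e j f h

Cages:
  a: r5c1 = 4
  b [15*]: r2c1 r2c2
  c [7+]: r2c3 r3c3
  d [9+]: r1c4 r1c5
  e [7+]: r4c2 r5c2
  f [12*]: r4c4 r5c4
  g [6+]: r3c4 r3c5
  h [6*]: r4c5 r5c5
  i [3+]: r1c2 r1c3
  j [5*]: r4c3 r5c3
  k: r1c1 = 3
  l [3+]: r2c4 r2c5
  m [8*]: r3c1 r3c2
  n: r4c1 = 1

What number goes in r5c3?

Cage k is given, leaving r1c1 = 3.
Column 1 already has 3, so r2c1 = 5.
Row 2 already has 5, leaving r2c2 = 3.
Cage n is a single given cell, so r4c1 = 1.
Row 4 already has 1, so r4c3 = 5.
Cage a is a single given cell, leaving r5c1 = 4.
Column 3 already has 5, leaving r5c3 = 1.
Row 5 already has 4, leaving r5c4 = 3.
Row 5 now contains 3, which forces r5c5 = 2.
Cage i needs two cells with sum 3, so r1c2 = 1.
Column 3 already has 1; hence r1c3 = 2.
Cage c needs two cells with sum 7; hence r2c3 = 4.
The two cells of cage l must have sum 3, leaving r2c4 = 2.
Column 5 now contains 2, leaving r2c5 = 1.
Column 1 already has 4; hence r3c1 = 2.
Cage m needs two cells with product 8; hence r3c2 = 4.
Cage c needs two cells with sum 7, so r3c3 = 3.
Row 3 now contains 4, which forces r3c5 = 5.
Cage e's pair has sum 7, which forces r4c2 = 2.
Column 4 now contains 3, so r4c4 = 4.
Column 5 now contains 2, which forces r4c5 = 3.
Row 5 now contains 2; hence r5c2 = 5.
4 is placed in column 4, leaving r1c4 = 5.
Column 5 now contains 5, so r1c5 = 4.
5 is placed in row 3, which forces r3c4 = 1.
Completed grid: 3 1 2 5 4 / 5 3 4 2 1 / 2 4 3 1 5 / 1 2 5 4 3 / 4 5 1 3 2.

1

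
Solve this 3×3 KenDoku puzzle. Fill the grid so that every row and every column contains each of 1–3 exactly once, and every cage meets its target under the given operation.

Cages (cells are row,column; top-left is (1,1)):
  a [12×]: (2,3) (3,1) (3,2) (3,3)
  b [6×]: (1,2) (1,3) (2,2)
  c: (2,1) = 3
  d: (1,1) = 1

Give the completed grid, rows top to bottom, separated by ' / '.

D is a freebie; hence (1,1) = 1.
Cage c is a single given cell, which forces (2,1) = 3.
Cage a has product 12; hence (2,3) = 2.
Column 1 now contains 3, so (3,1) = 2.
The 3 cells of cage b must have product 6, which forces (1,2) = 2.
Column 3 now contains 2; hence (1,3) = 3.
Row 2 now contains 2, which forces (2,2) = 1.
1 is placed in column 2, so (3,2) = 3.
3 is placed in column 3, so (3,3) = 1.

1 2 3 / 3 1 2 / 2 3 1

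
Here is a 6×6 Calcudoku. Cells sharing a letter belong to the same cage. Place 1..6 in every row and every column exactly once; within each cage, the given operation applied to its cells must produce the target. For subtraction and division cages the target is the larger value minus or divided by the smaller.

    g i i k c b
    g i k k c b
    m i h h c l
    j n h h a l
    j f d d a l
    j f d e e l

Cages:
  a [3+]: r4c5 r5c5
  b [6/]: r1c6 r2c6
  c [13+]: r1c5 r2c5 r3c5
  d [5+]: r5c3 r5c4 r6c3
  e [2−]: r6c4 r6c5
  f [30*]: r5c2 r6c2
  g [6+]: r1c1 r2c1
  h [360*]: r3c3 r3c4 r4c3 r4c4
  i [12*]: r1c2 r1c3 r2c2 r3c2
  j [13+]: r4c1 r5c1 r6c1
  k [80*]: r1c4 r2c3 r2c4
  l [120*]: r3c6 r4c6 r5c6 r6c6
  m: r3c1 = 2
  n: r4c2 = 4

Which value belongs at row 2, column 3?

4

Cage k has product 80, leaving r1c4 = 4.
The 3 cells of cage k must have product 80, leaving r2c3 = 4.
Cage k has product 80; hence r2c4 = 5.
Cage m is a single given cell, so r3c1 = 2.
Cage n is a single given cell, which forces r4c2 = 4.
The two cells of cage g must have sum 6; hence r1c1 = 5.
Column 1 now contains 2, leaving r2c1 = 1.
Row 2 now contains 1; hence r2c6 = 6.
The 4 cells of cage h must have product 360; hence r3c3 = 5.
The 4 cells of cage h must have product 360; hence r3c4 = 6.
Row 3 already has 6, so r3c5 = 4.
The 4 cells of cage h must have product 360, which forces r4c3 = 6.
Cage h needs product 360, which forces r4c4 = 2.
2 is placed in row 4, so r4c5 = 1.
Column 4 now contains 2, leaving r5c4 = 1.
Column 5 now contains 1, so r5c5 = 2.
Column 4 already has 1, leaving r6c4 = 3.
3 is placed in row 6, leaving r6c5 = 5.
Cage c needs sum 13, so r1c5 = 6.
6 is placed in column 6, which forces r1c6 = 1.
6 is placed in row 2, which forces r2c2 = 2.
Column 5 already has 2, so r2c5 = 3.
The 4 cells of cage l must have product 120; hence r3c6 = 3.
Row 4 already has 6, which forces r4c1 = 3.
Cage l needs product 120; hence r4c6 = 5.
The two cells of cage f must have product 30, leaving r5c2 = 5.
Row 5 already has 1; hence r5c3 = 3.
The 4 cells of cage l must have product 120, so r5c6 = 4.
5 is placed in row 6; hence r6c2 = 6.
Cage d needs sum 5, which forces r6c3 = 1.
Cage l has product 120, leaving r6c6 = 2.
Row 1 already has 1; hence r1c2 = 3.
Row 1 already has 1; hence r1c3 = 2.
Row 3 already has 3; hence r3c2 = 1.
4 is placed in row 5, so r5c1 = 6.
Row 6 now contains 6; hence r6c1 = 4.
The full grid is 5 3 2 4 6 1 / 1 2 4 5 3 6 / 2 1 5 6 4 3 / 3 4 6 2 1 5 / 6 5 3 1 2 4 / 4 6 1 3 5 2.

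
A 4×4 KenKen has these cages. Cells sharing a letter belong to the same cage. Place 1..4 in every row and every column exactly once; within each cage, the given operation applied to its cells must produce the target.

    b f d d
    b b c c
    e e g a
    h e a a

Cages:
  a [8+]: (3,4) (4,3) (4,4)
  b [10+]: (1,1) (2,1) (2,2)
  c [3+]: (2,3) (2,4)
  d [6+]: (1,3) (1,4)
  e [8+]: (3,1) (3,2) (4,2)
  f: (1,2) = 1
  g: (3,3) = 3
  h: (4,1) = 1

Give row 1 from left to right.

3 1 2 4

Cage f is a single given cell, which forces (1,2) = 1.
Cage g is a single given cell; hence (3,3) = 3.
Cage h is given, leaving (4,1) = 1.
The 3 cells of cage e must have sum 8, which forces (3,1) = 2.
The 3 cells of cage e must have sum 8, so (3,2) = 4.
Row 3 now contains 2; hence (3,4) = 1.
Cage e has sum 8, so (4,2) = 2.
Row 4 now contains 2, so (4,3) = 4.
Row 4 now contains 4; hence (4,4) = 3.
The 3 cells of cage b must have sum 10; hence (1,1) = 3.
Column 3 already has 4, so (1,3) = 2.
Cage d needs two cells with sum 6, which forces (1,4) = 4.
Column 1 already has 2, which forces (2,1) = 4.
Column 2 already has 4, so (2,2) = 3.
Cage c's pair has sum 3, so (2,3) = 1.
1 is placed in column 4, which forces (2,4) = 2.
Completed grid: 3 1 2 4 / 4 3 1 2 / 2 4 3 1 / 1 2 4 3.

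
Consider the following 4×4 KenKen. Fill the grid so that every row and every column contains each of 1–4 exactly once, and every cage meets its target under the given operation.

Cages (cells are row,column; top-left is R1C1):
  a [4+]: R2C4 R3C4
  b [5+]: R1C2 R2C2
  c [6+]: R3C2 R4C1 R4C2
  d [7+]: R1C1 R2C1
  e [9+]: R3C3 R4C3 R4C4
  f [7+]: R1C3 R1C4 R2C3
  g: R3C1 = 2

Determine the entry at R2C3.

2

Cage g is given, so R3C1 = 2.
Row 3 needs a 4, and only R3C3 is open for it.
Column 1 needs a 1, and only R4C1 is open for it.
In row 4, 4 can only go at R4C2, so R4C2 = 4.
The 3 cells of cage c must have sum 6; hence R3C2 = 1.
1 is placed in row 3, leaving R3C4 = 3.
Column 4 already has 3; hence R4C4 = 2.
2 is placed in column 4, which forces R1C4 = 4.
Column 4 already has 3, which forces R2C4 = 1.
Row 4 now contains 2; hence R4C3 = 3.
Row 1 now contains 4, which forces R1C1 = 3.
Row 1 now contains 3, leaving R1C2 = 2.
Cage f needs sum 7, leaving R1C3 = 1.
The two cells of cage d must have sum 7, leaving R2C1 = 4.
Column 2 already has 2, so R2C2 = 3.
1 is placed in row 2, so R2C3 = 2.
Completed grid: 3 2 1 4 / 4 3 2 1 / 2 1 4 3 / 1 4 3 2.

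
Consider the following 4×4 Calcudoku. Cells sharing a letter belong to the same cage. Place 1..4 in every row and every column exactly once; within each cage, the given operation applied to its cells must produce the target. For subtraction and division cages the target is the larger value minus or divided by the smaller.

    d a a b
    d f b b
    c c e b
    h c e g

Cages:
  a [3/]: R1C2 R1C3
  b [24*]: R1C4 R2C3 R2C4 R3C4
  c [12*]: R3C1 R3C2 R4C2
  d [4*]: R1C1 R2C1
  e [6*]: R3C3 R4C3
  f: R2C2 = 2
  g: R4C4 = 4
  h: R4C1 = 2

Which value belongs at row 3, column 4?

Cage f is a single given cell; hence R2C2 = 2.
Cage h is a single given cell; hence R4C1 = 2.
Row 4 already has 2; hence R4C3 = 3.
Cage g is a single given cell, which forces R4C4 = 4.
The two cells of cage a must have quotient 3, which forces R1C2 = 3.
Column 3 already has 3, which forces R1C3 = 1.
Row 1 now contains 1, which forces R1C4 = 2.
The 4 cells of cage b must have product 24, so R2C3 = 4.
3 is placed in column 2; hence R3C2 = 4.
Column 3 already has 3, so R3C3 = 2.
Row 4 now contains 4, so R4C2 = 1.
Row 1 now contains 1; hence R1C1 = 4.
Row 2 now contains 4, which forces R2C1 = 1.
1 is placed in row 2, leaving R2C4 = 3.
Row 3 already has 4, so R3C1 = 3.
Column 4 already has 3, which forces R3C4 = 1.
Filled in: 4 3 1 2 / 1 2 4 3 / 3 4 2 1 / 2 1 3 4.

1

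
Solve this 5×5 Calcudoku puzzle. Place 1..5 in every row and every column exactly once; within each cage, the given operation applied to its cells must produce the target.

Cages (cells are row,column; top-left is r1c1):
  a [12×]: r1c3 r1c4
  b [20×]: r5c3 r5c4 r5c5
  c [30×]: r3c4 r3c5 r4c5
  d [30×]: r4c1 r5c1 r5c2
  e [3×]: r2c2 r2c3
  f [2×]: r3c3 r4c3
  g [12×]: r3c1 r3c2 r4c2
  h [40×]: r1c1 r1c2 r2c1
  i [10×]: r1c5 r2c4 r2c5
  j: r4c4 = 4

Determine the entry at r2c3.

3

Cage j is given, leaving r4c4 = 4.
The two cells of cage a must have product 12; hence r1c3 = 4.
4 is placed in column 4, leaving r1c4 = 3.
Cage h needs product 40, leaving r2c1 = 4.
Cage b has product 20, leaving r5c5 = 4.
The only place for 1 in row 1 is r1c5.
Row 3 needs a 4, and only r3c2 is open for it.
In column 1, 1 can only go at r3c1, so r3c1 = 1.
Row 3 now contains 1, leaving r3c3 = 2.
Row 3 now contains 2; hence r3c4 = 5.
Row 3 now contains 5, so r3c5 = 3.
The 3 cells of cage g must have product 12; hence r4c2 = 3.
Cage f's pair has product 2, which forces r4c3 = 1.
Column 3 already has 1, so r5c3 = 5.
Column 4 already has 5, which forces r5c4 = 1.
3 is placed in column 2, which forces r2c2 = 1.
Column 3 already has 1, leaving r2c3 = 3.
Column 4 already has 5; hence r2c4 = 2.
The 3 cells of cage i must have product 10, leaving r2c5 = 5.
Cage d needs product 30; hence r4c1 = 5.
The 3 cells of cage c must have product 30, which forces r4c5 = 2.
Cage d has product 30; hence r5c1 = 3.
Row 5 now contains 5, leaving r5c2 = 2.
Column 1 already has 5, which forces r1c1 = 2.
Column 2 now contains 2; hence r1c2 = 5.
Completed grid: 2 5 4 3 1 / 4 1 3 2 5 / 1 4 2 5 3 / 5 3 1 4 2 / 3 2 5 1 4.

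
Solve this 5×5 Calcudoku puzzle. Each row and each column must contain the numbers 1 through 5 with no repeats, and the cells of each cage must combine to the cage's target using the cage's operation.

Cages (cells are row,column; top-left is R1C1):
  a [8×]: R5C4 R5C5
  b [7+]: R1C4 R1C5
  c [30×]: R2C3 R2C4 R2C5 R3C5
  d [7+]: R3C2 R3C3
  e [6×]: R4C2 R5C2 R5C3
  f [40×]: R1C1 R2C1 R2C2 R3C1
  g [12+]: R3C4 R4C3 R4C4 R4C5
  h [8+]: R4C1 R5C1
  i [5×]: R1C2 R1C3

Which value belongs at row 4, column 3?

In row 5, 5 can only go at R5C1, so R5C1 = 5.
The 4 cells of cage f must have product 40, so R2C2 = 5.
Column 1 already has 5, which forces R4C1 = 3.
Column 2 already has 5, which forces R1C2 = 1.
Cage i's pair has product 5, leaving R1C3 = 5.
The 4 cells of cage c must have product 30, so R3C5 = 5.
1 is placed in column 2, leaving R4C2 = 2.
Column 2 now contains 2, so R5C2 = 3.
Column 2 already has 3, leaving R3C2 = 4.
Cage d's pair has sum 7; hence R3C3 = 3.
Cage g has sum 12; hence R3C4 = 2.
The 4 cells of cage g must have sum 12; hence R4C4 = 5.
Cage e needs product 6, so R5C3 = 1.
Column 4 now contains 2, so R5C4 = 4.
Row 5 already has 4; hence R5C5 = 2.
4 is placed in column 4, leaving R1C4 = 3.
Cage b needs two cells with sum 7; hence R1C5 = 4.
Column 3 already has 1, which forces R2C3 = 2.
Column 4 now contains 3, so R2C4 = 1.
Row 2 already has 1; hence R2C5 = 3.
Row 3 already has 2, so R3C1 = 1.
Column 3 already has 1; hence R4C3 = 4.
The 4 cells of cage g must have sum 12; hence R4C5 = 1.
Row 1 already has 4, leaving R1C1 = 2.
Row 2 now contains 2, leaving R2C1 = 4.
Filled in: 2 1 5 3 4 / 4 5 2 1 3 / 1 4 3 2 5 / 3 2 4 5 1 / 5 3 1 4 2.

4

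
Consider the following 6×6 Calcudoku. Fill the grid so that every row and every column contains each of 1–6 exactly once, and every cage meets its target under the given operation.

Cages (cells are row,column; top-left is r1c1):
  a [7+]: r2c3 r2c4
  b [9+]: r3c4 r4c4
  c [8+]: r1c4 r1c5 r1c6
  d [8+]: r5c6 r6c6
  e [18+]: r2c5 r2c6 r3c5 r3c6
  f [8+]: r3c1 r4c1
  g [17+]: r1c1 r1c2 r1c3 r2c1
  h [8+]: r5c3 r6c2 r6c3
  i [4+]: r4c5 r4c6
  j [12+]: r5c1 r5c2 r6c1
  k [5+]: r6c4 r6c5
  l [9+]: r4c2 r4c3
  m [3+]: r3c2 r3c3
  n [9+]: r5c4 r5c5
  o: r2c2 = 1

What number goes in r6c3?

Cage o is given; hence r2c2 = 1.
Column 2 now contains 1; hence r3c2 = 2.
Row 3 already has 2, so r3c3 = 1.
The 3 cells of cage h must have sum 8, so r5c3 = 3.
Cage h needs sum 8, so r6c2 = 3.
The 3 cells of cage h must have sum 8, which forces r6c3 = 2.
Cage d's pair has sum 8; hence r5c6 = 2.
Cage d needs two cells with sum 8; hence r6c6 = 6.
Row 4 needs a 2, and only r4c1 is open for it.
The two cells of cage f must have sum 8, so r3c1 = 6.
Cage j needs sum 12, so r5c2 = 6.
The only place for 6 in row 1 is r1c3.
The only place for 2 in row 2 is r2c4.
The two cells of cage a must have sum 7, leaving r2c3 = 5.
Column 3 already has 5, leaving r4c3 = 4.
Cage g has sum 17, which forces r1c1 = 3.
Cage g has sum 17, so r1c2 = 4.
Row 2 now contains 5, which forces r2c1 = 4.
Cage e has sum 18, leaving r2c5 = 6.
Row 2 already has 4, leaving r2c6 = 3.
4 is placed in row 4, which forces r4c2 = 5.
Row 4 already has 5, so r4c4 = 6.
Column 6 already has 3; hence r4c6 = 1.
Cage c has sum 8, leaving r1c4 = 1.
Cage c needs sum 8; hence r1c5 = 2.
Column 6 already has 1, leaving r1c6 = 5.
Cage b's pair has sum 9, which forces r3c4 = 3.
Column 6 now contains 5, which forces r3c6 = 4.
1 is placed in row 4; hence r4c5 = 3.
1 is placed in column 4; hence r6c4 = 4.
4 is placed in row 6; hence r6c5 = 1.
Row 3 already has 4; hence r3c5 = 5.
Cage j needs sum 12; hence r5c1 = 1.
4 is placed in column 4; hence r5c4 = 5.
Cage n needs two cells with sum 9, which forces r5c5 = 4.
Row 6 already has 1, so r6c1 = 5.
The full grid is 3 4 6 1 2 5 / 4 1 5 2 6 3 / 6 2 1 3 5 4 / 2 5 4 6 3 1 / 1 6 3 5 4 2 / 5 3 2 4 1 6.

2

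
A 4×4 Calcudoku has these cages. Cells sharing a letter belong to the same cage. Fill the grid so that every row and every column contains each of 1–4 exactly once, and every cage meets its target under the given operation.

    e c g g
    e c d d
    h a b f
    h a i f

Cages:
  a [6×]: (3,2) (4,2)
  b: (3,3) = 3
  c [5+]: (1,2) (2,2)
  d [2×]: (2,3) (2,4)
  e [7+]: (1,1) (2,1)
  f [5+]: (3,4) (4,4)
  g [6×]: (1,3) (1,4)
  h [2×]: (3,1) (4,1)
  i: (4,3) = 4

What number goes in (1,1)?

4

Cage b is given, leaving (3,3) = 3.
Cage i is a single given cell, which forces (4,3) = 4.
Column 3 already has 3, which forces (1,3) = 2.
The two cells of cage g must have product 6, so (1,4) = 3.
2 is placed in column 3; hence (2,3) = 1.
Row 2 already has 1, leaving (2,4) = 2.
Row 3 now contains 3; hence (3,2) = 2.
2 is placed in column 4; hence (3,4) = 4.
Cage a's pair has product 6; hence (4,2) = 3.
3 is placed in column 4; hence (4,4) = 1.
Row 1 now contains 3, which forces (1,1) = 4.
Cage c's pair has sum 5, leaving (1,2) = 1.
Cage e's pair has sum 7; hence (2,1) = 3.
Column 2 already has 3, leaving (2,2) = 4.
2 is placed in row 3; hence (3,1) = 1.
Row 4 already has 1, which forces (4,1) = 2.
The full grid is 4 1 2 3 / 3 4 1 2 / 1 2 3 4 / 2 3 4 1.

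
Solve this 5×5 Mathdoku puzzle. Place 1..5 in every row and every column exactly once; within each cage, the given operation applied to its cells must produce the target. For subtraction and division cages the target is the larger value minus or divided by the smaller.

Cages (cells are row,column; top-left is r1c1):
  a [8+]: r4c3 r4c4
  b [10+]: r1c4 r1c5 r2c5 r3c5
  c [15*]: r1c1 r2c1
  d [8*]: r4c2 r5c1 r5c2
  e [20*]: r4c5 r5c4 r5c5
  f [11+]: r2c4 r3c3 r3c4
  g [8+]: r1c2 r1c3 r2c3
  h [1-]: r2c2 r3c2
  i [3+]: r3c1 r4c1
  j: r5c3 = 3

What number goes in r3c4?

Cage j is given, so r5c3 = 3.
Column 3 already has 3, which forces r4c3 = 5.
Cage a's pair has sum 8, so r4c4 = 3.
Column 1 needs a 4, and only r5c1 is open for it.
The only place for 4 in row 4 is r4c5.
Row 5 needs a 2, and only r5c2 is open for it.
Column 2 now contains 2, so r4c2 = 1.
Cage i needs two cells with sum 3, so r3c1 = 1.
Row 4 now contains 1, leaving r4c1 = 2.
In column 4, 1 can only go at r5c4, so r5c4 = 1.
1 is placed in row 5, which forces r5c5 = 5.
Cage b needs sum 10, which forces r1c4 = 4.
Cage f needs sum 11, so r3c3 = 4.
Cage g needs sum 8; hence r1c2 = 5.
The two cells of cage h must have difference 1, which forces r2c2 = 4.
Column 2 already has 5; hence r3c2 = 3.
3 is placed in row 3, so r3c5 = 2.
Row 1 already has 5, which forces r1c1 = 3.
2 is placed in column 5, leaving r1c5 = 1.
Cage c needs two cells with product 15, which forces r2c1 = 5.
The 3 cells of cage f must have sum 11, leaving r2c4 = 2.
Cage b needs sum 10, so r2c5 = 3.
2 is placed in row 3, leaving r3c4 = 5.
Row 1 now contains 1, which forces r1c3 = 2.
2 is placed in row 2, leaving r2c3 = 1.
The full grid is 3 5 2 4 1 / 5 4 1 2 3 / 1 3 4 5 2 / 2 1 5 3 4 / 4 2 3 1 5.

5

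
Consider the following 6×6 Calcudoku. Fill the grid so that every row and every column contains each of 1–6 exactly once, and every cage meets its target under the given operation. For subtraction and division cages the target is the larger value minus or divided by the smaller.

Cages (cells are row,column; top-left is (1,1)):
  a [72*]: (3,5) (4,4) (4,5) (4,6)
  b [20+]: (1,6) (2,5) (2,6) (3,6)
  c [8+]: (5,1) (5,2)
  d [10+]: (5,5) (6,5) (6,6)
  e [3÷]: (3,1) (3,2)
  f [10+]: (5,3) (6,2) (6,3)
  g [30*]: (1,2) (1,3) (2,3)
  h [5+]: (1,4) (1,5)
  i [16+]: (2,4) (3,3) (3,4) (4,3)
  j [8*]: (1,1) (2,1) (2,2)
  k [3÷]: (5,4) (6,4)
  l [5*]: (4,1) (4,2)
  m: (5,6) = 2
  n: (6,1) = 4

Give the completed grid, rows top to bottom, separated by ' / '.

2 3 5 4 1 6 / 1 4 2 5 6 3 / 6 2 4 1 3 5 / 5 1 6 3 2 4 / 3 5 1 6 4 2 / 4 6 3 2 5 1

Cage m is a single given cell, which forces (5,6) = 2.
Cage n is given, which forces (6,1) = 4.
The 3 cells of cage j must have product 8; hence (2,2) = 4.
Column 1 needs a 6, and only (3,1) is open for it.
Cage e needs two cells with quotient 3, which forces (3,2) = 2.
Column 1 needs a 3, and only (5,1) is open for it.
Row 5 already has 3, which forces (5,2) = 5.
Cage l needs two cells with product 5, which forces (4,1) = 5.
5 is placed in column 2, leaving (4,2) = 1.
The only place for 4 in row 5 is (5,5).
The only place for 2 in row 6 is (6,4).
Cage k's pair has quotient 3, leaving (5,4) = 6.
Row 5 already has 6, so (5,3) = 1.
Cage g has product 30; hence (1,2) = 3.
Row 1 now contains 3, leaving (1,4) = 4.
Column 4 already has 4, so (4,4) = 3.
3 is placed in column 2, which forces (6,2) = 6.
Row 6 now contains 6, so (6,3) = 3.
Cage h's pair has sum 5; hence (1,5) = 1.
The 4 cells of cage i must have sum 16; hence (3,3) = 4.
1 is placed in column 5, so (3,5) = 3.
Row 3 now contains 3, so (3,6) = 5.
The 4 cells of cage i must have sum 16, leaving (4,3) = 6.
Row 4 already has 6, so (4,5) = 2.
The 4 cells of cage a must have product 72, leaving (4,6) = 4.
1 is placed in column 5, so (6,5) = 5.
Column 6 already has 5; hence (6,6) = 1.
Row 1 already has 1, leaving (1,1) = 2.
2 is placed in row 1; hence (1,3) = 5.
Column 6 already has 5, leaving (1,6) = 6.
Cage j has product 8; hence (2,1) = 1.
Column 3 now contains 5, leaving (2,3) = 2.
The 4 cells of cage i must have sum 16, which forces (2,4) = 5.
Column 5 already has 5, leaving (2,5) = 6.
Cage b needs sum 20, so (2,6) = 3.
5 is placed in row 3, which forces (3,4) = 1.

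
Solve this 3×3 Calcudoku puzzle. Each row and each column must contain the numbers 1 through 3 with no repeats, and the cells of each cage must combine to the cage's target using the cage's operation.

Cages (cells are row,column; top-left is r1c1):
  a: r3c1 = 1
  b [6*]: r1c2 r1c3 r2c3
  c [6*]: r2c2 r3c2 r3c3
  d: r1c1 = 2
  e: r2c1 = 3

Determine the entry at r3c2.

2

Cage d is given, leaving r1c1 = 2.
Cage e is a single given cell, so r2c1 = 3.
A is a freebie, leaving r3c1 = 1.
Cage c has product 6; hence r2c2 = 1.
Cage b needs product 6; hence r2c3 = 2.
Column 3 already has 2, which forces r3c3 = 3.
1 is placed in column 2, leaving r1c2 = 3.
3 is placed in column 3, leaving r1c3 = 1.
3 is placed in row 3, leaving r3c2 = 2.
Completed grid: 2 3 1 / 3 1 2 / 1 2 3.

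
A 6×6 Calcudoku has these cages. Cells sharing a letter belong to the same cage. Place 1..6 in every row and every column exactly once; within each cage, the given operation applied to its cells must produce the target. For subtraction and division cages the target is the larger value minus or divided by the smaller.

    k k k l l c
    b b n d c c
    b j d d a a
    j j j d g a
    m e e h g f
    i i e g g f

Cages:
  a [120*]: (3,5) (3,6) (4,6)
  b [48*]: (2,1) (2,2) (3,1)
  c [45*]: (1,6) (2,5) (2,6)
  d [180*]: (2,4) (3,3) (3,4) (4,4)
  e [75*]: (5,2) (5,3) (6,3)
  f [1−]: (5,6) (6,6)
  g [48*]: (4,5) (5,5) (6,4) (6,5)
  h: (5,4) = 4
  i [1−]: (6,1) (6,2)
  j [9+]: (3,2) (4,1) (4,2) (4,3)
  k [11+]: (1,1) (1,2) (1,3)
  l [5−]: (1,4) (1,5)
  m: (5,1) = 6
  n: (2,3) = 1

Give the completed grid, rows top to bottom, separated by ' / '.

Cage c has product 45; hence (1,6) = 3.
Cage n is a single given cell, which forces (2,3) = 1.
Cage c has product 45, which forces (2,5) = 3.
Cage c has product 45; hence (2,6) = 5.
Cage m is given, so (5,1) = 6.
Cage e has product 75; hence (5,2) = 5.
Cage e needs product 75, leaving (5,3) = 3.
H is a freebie, so (5,4) = 4.
Cage e needs product 75; hence (6,3) = 5.
Cage b has product 48, so (2,2) = 6.
Row 2 already has 6, leaving (2,4) = 2.
Cage a needs product 120, so (3,5) = 5.
2 is placed in row 2, leaving (2,1) = 4.
Cage b needs product 48, which forces (3,1) = 2.
Cage d has product 180, so (3,3) = 6.
The 4 cells of cage d must have product 180, so (3,4) = 3.
Row 3 now contains 6, leaving (3,6) = 4.
Cage d needs product 180; hence (4,4) = 5.
Column 6 already has 4, leaving (4,6) = 6.
Cage k has sum 11; hence (1,1) = 5.
3 is placed in row 3, so (3,2) = 1.
Cage j needs sum 9; hence (4,1) = 1.
Cage j needs sum 9, so (4,2) = 3.
The 4 cells of cage j must have sum 9, leaving (4,3) = 4.
Row 4 already has 4, so (4,5) = 2.
Column 5 already has 2, so (5,5) = 1.
1 is placed in row 5, which forces (5,6) = 2.
Column 1 already has 1, which forces (6,1) = 3.
2 is placed in column 6; hence (6,6) = 1.
The 3 cells of cage k must have sum 11, so (1,2) = 4.
Column 3 already has 4, leaving (1,3) = 2.
Cage l's pair has difference 5, which forces (1,4) = 1.
Column 5 already has 1; hence (1,5) = 6.
Column 2 now contains 4, so (6,2) = 2.
Row 6 now contains 1; hence (6,4) = 6.
Cage g needs product 48, leaving (6,5) = 4.

5 4 2 1 6 3 / 4 6 1 2 3 5 / 2 1 6 3 5 4 / 1 3 4 5 2 6 / 6 5 3 4 1 2 / 3 2 5 6 4 1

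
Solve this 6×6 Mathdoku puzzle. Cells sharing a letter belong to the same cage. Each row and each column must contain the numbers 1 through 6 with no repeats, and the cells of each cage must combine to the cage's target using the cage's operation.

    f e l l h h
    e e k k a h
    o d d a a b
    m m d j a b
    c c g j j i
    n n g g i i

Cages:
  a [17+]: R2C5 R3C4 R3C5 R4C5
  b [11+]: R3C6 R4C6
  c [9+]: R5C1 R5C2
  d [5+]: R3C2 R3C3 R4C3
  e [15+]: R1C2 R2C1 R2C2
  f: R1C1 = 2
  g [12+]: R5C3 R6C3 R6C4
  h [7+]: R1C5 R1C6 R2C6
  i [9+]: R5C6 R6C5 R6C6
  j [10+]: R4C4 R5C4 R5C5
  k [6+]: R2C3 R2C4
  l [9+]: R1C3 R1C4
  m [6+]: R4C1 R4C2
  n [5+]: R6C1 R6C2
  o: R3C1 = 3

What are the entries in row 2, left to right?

F is a freebie; hence R1C1 = 2.
Cage o is a single given cell; hence R3C1 = 3.
Row 3 already has 3, so R3C3 = 1.
Column 3 already has 1; hence R4C3 = 2.
1 is placed in row 3, leaving R3C2 = 2.
Cage b needs two cells with sum 11, leaving R3C6 = 5.
{1, 5} are confined to R4C1 and R4C2 in row 4, leaving R4C6 = 6.
Cage a needs sum 17, leaving R3C4 = 4.
The 4 cells of cage a must have sum 17, leaving R3C5 = 6.
Column 4 now contains 4; hence R4C4 = 3.
Row 4 already has 3, so R4C5 = 4.
4 is placed in column 5; hence R2C5 = 3.
3 is placed in row 2; hence R2C6 = 2.
The 3 cells of cage g must have sum 12, so R5C3 = 4.
Row 5 now contains 4, leaving R5C6 = 1.
2 is placed in column 6, so R6C6 = 3.
4 is placed in column 3, leaving R1C3 = 3.
Cage l's pair has sum 9, which forces R1C4 = 6.
3 is placed in column 5; hence R1C5 = 1.
1 is placed in column 6; hence R1C6 = 4.
4 is placed in column 3; hence R2C3 = 5.
Row 2 now contains 2, leaving R2C4 = 1.
The two cells of cage c must have sum 9, so R5C1 = 6.
Cage c's pair has sum 9, leaving R5C2 = 3.
3 is placed in row 6, which forces R6C3 = 6.
The 3 cells of cage g must have sum 12, so R6C4 = 2.
The 3 cells of cage i must have sum 9; hence R6C5 = 5.
Row 1 already has 4, leaving R1C2 = 5.
Column 1 already has 6; hence R2C1 = 4.
Cage e has sum 15, so R2C2 = 6.
Column 2 already has 5, which forces R4C2 = 1.
Column 4 now contains 2; hence R5C4 = 5.
Column 5 already has 5, which forces R5C5 = 2.
4 is placed in column 1, so R6C1 = 1.
Column 2 now contains 1, leaving R6C2 = 4.
1 is placed in row 4, so R4C1 = 5.
The full grid is 2 5 3 6 1 4 / 4 6 5 1 3 2 / 3 2 1 4 6 5 / 5 1 2 3 4 6 / 6 3 4 5 2 1 / 1 4 6 2 5 3.

4 6 5 1 3 2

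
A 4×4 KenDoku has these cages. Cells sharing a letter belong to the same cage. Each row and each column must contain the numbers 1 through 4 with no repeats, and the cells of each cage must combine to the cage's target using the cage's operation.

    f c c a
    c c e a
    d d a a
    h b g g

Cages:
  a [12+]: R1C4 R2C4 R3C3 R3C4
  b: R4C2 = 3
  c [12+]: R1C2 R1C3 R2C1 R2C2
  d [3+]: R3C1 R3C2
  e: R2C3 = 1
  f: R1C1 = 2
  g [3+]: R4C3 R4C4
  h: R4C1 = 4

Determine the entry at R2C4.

F is a freebie, which forces R1C1 = 2.
Cage e is a single given cell; hence R2C3 = 1.
2 is placed in column 1, which forces R3C1 = 1.
1 is placed in row 3, so R3C2 = 2.
Cage h is given, leaving R4C1 = 4.
Cage b is given, which forces R4C2 = 3.
Column 3 already has 1, which forces R4C3 = 2.
Row 4 already has 2; hence R4C4 = 1.
Cage c needs sum 12, leaving R1C2 = 1.
Cage c needs sum 12, so R1C3 = 4.
The 4 cells of cage a must have sum 12, which forces R1C4 = 3.
4 is placed in column 1; hence R2C1 = 3.
Column 2 now contains 3; hence R2C2 = 4.
Cage a has sum 12, so R2C4 = 2.
The 4 cells of cage a must have sum 12; hence R3C3 = 3.
Cage a needs sum 12, which forces R3C4 = 4.
Filled in: 2 1 4 3 / 3 4 1 2 / 1 2 3 4 / 4 3 2 1.

2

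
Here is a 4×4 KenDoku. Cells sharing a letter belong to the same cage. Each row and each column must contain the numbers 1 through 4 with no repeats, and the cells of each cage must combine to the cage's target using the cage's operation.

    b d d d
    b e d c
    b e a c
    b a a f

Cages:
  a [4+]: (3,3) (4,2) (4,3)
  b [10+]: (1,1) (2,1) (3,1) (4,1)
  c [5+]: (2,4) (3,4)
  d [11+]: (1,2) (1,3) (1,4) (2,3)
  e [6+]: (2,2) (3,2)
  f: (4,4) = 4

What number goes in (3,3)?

1

The 3 cells of cage a must have sum 4, which forces (3,3) = 1.
Cage a has sum 4, leaving (4,2) = 1.
Cage a needs sum 4, leaving (4,3) = 2.
F is a freebie, leaving (4,4) = 4.
Cage d needs sum 11; hence (1,2) = 3.
Cage d needs sum 11; hence (1,3) = 4.
The 4 cells of cage d must have sum 11, leaving (1,4) = 1.
The 4 cells of cage d must have sum 11, so (2,3) = 3.
Row 2 now contains 3, leaving (2,4) = 2.
Column 4 now contains 2, leaving (3,4) = 3.
4 is placed in row 4, which forces (4,1) = 3.
1 is placed in row 1; hence (1,1) = 2.
The 4 cells of cage b must have sum 10, leaving (2,1) = 1.
Row 2 now contains 2, which forces (2,2) = 4.
Cage b needs sum 10; hence (3,1) = 4.
Cage e's pair has sum 6; hence (3,2) = 2.
The full grid is 2 3 4 1 / 1 4 3 2 / 4 2 1 3 / 3 1 2 4.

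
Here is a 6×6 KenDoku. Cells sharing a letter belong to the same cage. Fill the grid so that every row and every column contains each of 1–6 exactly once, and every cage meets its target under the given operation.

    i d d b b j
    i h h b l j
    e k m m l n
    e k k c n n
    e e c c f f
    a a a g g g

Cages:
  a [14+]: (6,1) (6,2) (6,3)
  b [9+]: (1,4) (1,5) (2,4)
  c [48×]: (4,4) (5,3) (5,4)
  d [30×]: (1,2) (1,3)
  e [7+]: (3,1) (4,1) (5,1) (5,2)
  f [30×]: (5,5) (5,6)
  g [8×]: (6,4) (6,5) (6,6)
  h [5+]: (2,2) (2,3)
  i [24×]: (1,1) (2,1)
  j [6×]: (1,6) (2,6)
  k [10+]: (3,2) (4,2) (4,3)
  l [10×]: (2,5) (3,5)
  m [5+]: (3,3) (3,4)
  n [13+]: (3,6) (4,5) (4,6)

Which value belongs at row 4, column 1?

The 4 cells of cage e must have sum 7; hence (5,2) = 1.
Column 1 needs a 5, and only (6,1) is open for it.
{5, 6} are confined to (1,2) and (1,3) in row 1; hence (1,1) = 4.
Cage i's pair has product 24, so (2,1) = 6.
Row 2 needs a 1, and only (2,3) is open for it.
The two cells of cage h must have sum 5, leaving (2,2) = 4.
Row 2 now contains 4, leaving (2,4) = 5.
Row 2 already has 5, leaving (2,5) = 2.
2 is placed in row 2, leaving (2,6) = 3.
Column 5 now contains 2, leaving (3,5) = 5.
Column 5 now contains 5, which forces (5,5) = 6.
Row 5 now contains 6; hence (5,6) = 5.
Column 6 already has 3, which forces (1,6) = 2.
The 3 cells of cage n must have sum 13, so (4,5) = 3.
Cage b has sum 9; hence (1,4) = 3.
3 is placed in column 5; hence (1,5) = 1.
Cage g needs product 8, so (6,4) = 2.
Column 5 now contains 1, so (6,5) = 4.
4 is placed in row 6, so (6,6) = 1.
The two cells of cage m must have sum 5; hence (3,3) = 4.
2 is placed in column 4, so (3,4) = 1.
Row 3 now contains 4, which forces (3,6) = 6.
The 3 cells of cage c must have product 48, so (4,4) = 6.
Column 6 now contains 6, leaving (4,6) = 4.
Cage c has product 48, which forces (5,3) = 2.
2 is placed in column 4, leaving (5,4) = 4.
Cage e has sum 7; hence (3,1) = 2.
Cage k needs sum 10, which forces (3,2) = 3.
Cage e has sum 7; hence (4,1) = 1.
Cage k has sum 10, so (4,2) = 2.
Column 3 now contains 2, leaving (4,3) = 5.
Row 5 now contains 2, so (5,1) = 3.
Column 2 now contains 3, leaving (6,2) = 6.
Row 6 already has 6; hence (6,3) = 3.
Column 2 already has 6; hence (1,2) = 5.
Column 3 already has 5, leaving (1,3) = 6.
Filled in: 4 5 6 3 1 2 / 6 4 1 5 2 3 / 2 3 4 1 5 6 / 1 2 5 6 3 4 / 3 1 2 4 6 5 / 5 6 3 2 4 1.

1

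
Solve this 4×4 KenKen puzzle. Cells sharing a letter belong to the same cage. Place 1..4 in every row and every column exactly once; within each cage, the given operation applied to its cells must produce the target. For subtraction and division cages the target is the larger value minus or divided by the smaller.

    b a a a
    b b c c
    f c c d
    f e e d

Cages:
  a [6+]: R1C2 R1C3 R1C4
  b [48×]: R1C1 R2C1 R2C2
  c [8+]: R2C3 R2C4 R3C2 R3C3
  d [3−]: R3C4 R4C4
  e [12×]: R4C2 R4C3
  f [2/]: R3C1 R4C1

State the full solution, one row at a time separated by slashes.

4 1 2 3 / 3 4 1 2 / 1 2 3 4 / 2 3 4 1

The 3 cells of cage b must have product 48, leaving R1C1 = 4.
Cage b has product 48; hence R2C1 = 3.
Cage b needs product 48, leaving R2C2 = 4.
4 is placed in column 2, so R4C2 = 3.
Row 4 now contains 3, so R4C3 = 4.
4 is placed in row 4, leaving R4C4 = 1.
Cage c has sum 8, which forces R2C3 = 1.
Column 4 now contains 1, which forces R2C4 = 2.
Cage f's pair has quotient 2, which forces R3C1 = 1.
Cage c has sum 8, so R3C2 = 2.
The 4 cells of cage c must have sum 8; hence R3C3 = 3.
Column 4 now contains 1, leaving R3C4 = 4.
1 is placed in row 4; hence R4C1 = 2.
Column 2 now contains 2, which forces R1C2 = 1.
3 is placed in column 3, so R1C3 = 2.
2 is placed in column 4; hence R1C4 = 3.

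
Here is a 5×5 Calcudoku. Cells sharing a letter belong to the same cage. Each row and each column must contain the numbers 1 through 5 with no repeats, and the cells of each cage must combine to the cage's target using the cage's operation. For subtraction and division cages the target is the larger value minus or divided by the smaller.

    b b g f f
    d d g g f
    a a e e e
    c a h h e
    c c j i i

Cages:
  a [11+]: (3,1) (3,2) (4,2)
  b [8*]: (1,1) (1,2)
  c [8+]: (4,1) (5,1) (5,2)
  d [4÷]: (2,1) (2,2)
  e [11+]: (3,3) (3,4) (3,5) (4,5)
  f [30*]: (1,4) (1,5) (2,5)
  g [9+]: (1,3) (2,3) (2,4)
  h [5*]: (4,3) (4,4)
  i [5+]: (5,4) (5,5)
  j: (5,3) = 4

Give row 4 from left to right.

2 3 5 1 4

J is a freebie, which forces (5,3) = 4.
In row 1, 1 can only go at (1,3), so (1,3) = 1.
1 is placed in column 3, leaving (4,3) = 5.
The two cells of cage h must have product 5; hence (4,4) = 1.
5 is placed in column 3; hence (2,3) = 3.
Cage g needs sum 9, which forces (2,4) = 5.
Row 2 already has 5, so (2,5) = 2.
3 is placed in column 3, leaving (3,3) = 2.
Column 5 now contains 2, leaving (5,5) = 3.
The 3 cells of cage f must have product 30, which forces (1,4) = 3.
3 is placed in column 5, which forces (1,5) = 5.
The 4 cells of cage e must have sum 11; hence (3,4) = 4.
The 4 cells of cage e must have sum 11, which forces (3,5) = 1.
The 3 cells of cage c must have sum 8, so (4,1) = 2.
3 is placed in column 5, leaving (4,5) = 4.
Row 5 now contains 3, so (5,4) = 2.
2 is placed in column 1, leaving (1,1) = 4.
The two cells of cage b must have product 8, leaving (1,2) = 2.
Column 1 already has 4, which forces (2,1) = 1.
Row 2 now contains 1, which forces (2,2) = 4.
Cage a needs sum 11; hence (3,1) = 3.
The 3 cells of cage a must have sum 11; hence (3,2) = 5.
4 is placed in row 4, which forces (4,2) = 3.
1 is placed in column 1, so (5,1) = 5.
5 is placed in column 2, so (5,2) = 1.
Filled in: 4 2 1 3 5 / 1 4 3 5 2 / 3 5 2 4 1 / 2 3 5 1 4 / 5 1 4 2 3.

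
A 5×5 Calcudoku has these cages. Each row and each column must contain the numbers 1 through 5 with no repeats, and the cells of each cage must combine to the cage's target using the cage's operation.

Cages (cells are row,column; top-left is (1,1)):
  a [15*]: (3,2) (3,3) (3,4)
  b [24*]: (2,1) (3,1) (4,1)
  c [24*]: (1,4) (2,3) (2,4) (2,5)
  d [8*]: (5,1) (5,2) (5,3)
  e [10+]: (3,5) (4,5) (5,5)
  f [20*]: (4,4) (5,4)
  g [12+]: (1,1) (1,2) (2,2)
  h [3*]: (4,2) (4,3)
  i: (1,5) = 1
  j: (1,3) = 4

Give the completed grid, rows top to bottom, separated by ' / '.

Cage j is given, which forces (1,3) = 4.
Cage i is given; hence (1,5) = 1.
Row 2 needs a 5, and only (2,2) is open for it.
The 3 cells of cage g must have sum 12; hence (1,1) = 5.
Cage g needs sum 12, which forces (1,2) = 2.
Row 1 already has 2, leaving (1,4) = 3.
Row 2 needs a 3, and only (2,1) is open for it.
Row 3 needs a 4, and only (3,1) is open for it.
Column 1 now contains 4, leaving (4,1) = 2.
Column 1 already has 2, so (5,1) = 1.
Cage d needs product 8; hence (5,2) = 4.
Row 5 already has 1, so (5,3) = 2.
Row 5 already has 4; hence (5,4) = 5.
5 is placed in row 5, so (5,5) = 3.
Column 3 already has 2, so (2,3) = 1.
The 3 cells of cage a must have product 15, which forces (3,2) = 3.
Cage a needs product 15, so (3,3) = 5.
Column 4 already has 5, which forces (3,4) = 1.
Cage e has sum 10, which forces (3,5) = 2.
Column 2 already has 3, which forces (4,2) = 1.
Column 3 now contains 1; hence (4,3) = 3.
Column 4 already has 5, so (4,4) = 4.
Column 5 now contains 3, which forces (4,5) = 5.
Column 4 now contains 4; hence (2,4) = 2.
Column 5 already has 2; hence (2,5) = 4.

5 2 4 3 1 / 3 5 1 2 4 / 4 3 5 1 2 / 2 1 3 4 5 / 1 4 2 5 3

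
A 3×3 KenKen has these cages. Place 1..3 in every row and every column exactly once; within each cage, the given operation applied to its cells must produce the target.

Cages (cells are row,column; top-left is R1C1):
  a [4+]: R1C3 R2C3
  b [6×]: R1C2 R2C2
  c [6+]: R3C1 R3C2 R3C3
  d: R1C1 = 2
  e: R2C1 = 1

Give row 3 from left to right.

Cage d is a single given cell, which forces R1C1 = 2.
2 is placed in row 1, so R1C2 = 3.
3 is placed in row 1; hence R1C3 = 1.
E is a freebie, leaving R2C1 = 1.
Column 2 now contains 3, so R2C2 = 2.
Column 3 now contains 1, so R2C3 = 3.
Column 1 now contains 1, leaving R3C1 = 3.
Column 2 already has 2, which forces R3C2 = 1.
3 is placed in column 3, leaving R3C3 = 2.
Completed grid: 2 3 1 / 1 2 3 / 3 1 2.

3 1 2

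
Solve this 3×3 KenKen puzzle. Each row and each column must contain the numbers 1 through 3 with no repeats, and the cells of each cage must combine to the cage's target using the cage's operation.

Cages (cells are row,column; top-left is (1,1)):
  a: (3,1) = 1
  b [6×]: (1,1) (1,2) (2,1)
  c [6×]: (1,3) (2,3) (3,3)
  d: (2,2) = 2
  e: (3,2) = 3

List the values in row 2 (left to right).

3 2 1

D is a freebie, so (2,2) = 2.
Cage a is given, which forces (3,1) = 1.
Cage e is a single given cell, which forces (3,2) = 3.
Row 3 now contains 3, which forces (3,3) = 2.
Cage b has product 6, leaving (1,1) = 2.
Column 2 now contains 3; hence (1,2) = 1.
Row 1 already has 1, leaving (1,3) = 3.
1 is placed in column 1, so (2,1) = 3.
Column 3 already has 3, leaving (2,3) = 1.
Filled in: 2 1 3 / 3 2 1 / 1 3 2.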